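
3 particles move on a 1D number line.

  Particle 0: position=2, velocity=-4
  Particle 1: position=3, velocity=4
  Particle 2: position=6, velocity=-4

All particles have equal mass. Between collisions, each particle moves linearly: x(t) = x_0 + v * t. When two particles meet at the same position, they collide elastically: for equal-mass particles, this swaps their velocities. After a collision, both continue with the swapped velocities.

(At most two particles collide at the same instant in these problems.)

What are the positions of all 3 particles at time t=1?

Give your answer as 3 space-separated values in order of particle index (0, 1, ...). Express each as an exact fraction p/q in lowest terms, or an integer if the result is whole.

Collision at t=3/8: particles 1 and 2 swap velocities; positions: p0=1/2 p1=9/2 p2=9/2; velocities now: v0=-4 v1=-4 v2=4
Advance to t=1 (no further collisions before then); velocities: v0=-4 v1=-4 v2=4; positions = -2 2 7

Answer: -2 2 7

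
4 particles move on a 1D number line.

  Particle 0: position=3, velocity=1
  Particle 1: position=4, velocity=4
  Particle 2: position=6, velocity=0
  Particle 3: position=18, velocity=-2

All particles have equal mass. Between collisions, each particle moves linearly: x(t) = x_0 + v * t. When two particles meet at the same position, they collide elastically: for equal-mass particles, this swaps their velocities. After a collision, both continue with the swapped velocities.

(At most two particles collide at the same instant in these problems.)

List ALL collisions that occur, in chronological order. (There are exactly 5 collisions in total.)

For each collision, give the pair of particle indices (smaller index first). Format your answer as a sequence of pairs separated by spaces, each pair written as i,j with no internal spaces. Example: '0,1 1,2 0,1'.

Collision at t=1/2: particles 1 and 2 swap velocities; positions: p0=7/2 p1=6 p2=6 p3=17; velocities now: v0=1 v1=0 v2=4 v3=-2
Collision at t=7/3: particles 2 and 3 swap velocities; positions: p0=16/3 p1=6 p2=40/3 p3=40/3; velocities now: v0=1 v1=0 v2=-2 v3=4
Collision at t=3: particles 0 and 1 swap velocities; positions: p0=6 p1=6 p2=12 p3=16; velocities now: v0=0 v1=1 v2=-2 v3=4
Collision at t=5: particles 1 and 2 swap velocities; positions: p0=6 p1=8 p2=8 p3=24; velocities now: v0=0 v1=-2 v2=1 v3=4
Collision at t=6: particles 0 and 1 swap velocities; positions: p0=6 p1=6 p2=9 p3=28; velocities now: v0=-2 v1=0 v2=1 v3=4

Answer: 1,2 2,3 0,1 1,2 0,1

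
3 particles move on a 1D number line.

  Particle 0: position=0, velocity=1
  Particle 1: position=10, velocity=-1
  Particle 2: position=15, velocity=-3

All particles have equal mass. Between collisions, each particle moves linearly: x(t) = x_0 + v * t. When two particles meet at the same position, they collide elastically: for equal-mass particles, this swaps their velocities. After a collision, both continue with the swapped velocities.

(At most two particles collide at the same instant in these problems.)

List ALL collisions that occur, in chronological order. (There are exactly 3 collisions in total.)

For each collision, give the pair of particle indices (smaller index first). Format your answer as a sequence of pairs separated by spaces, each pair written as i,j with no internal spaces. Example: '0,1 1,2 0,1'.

Answer: 1,2 0,1 1,2

Derivation:
Collision at t=5/2: particles 1 and 2 swap velocities; positions: p0=5/2 p1=15/2 p2=15/2; velocities now: v0=1 v1=-3 v2=-1
Collision at t=15/4: particles 0 and 1 swap velocities; positions: p0=15/4 p1=15/4 p2=25/4; velocities now: v0=-3 v1=1 v2=-1
Collision at t=5: particles 1 and 2 swap velocities; positions: p0=0 p1=5 p2=5; velocities now: v0=-3 v1=-1 v2=1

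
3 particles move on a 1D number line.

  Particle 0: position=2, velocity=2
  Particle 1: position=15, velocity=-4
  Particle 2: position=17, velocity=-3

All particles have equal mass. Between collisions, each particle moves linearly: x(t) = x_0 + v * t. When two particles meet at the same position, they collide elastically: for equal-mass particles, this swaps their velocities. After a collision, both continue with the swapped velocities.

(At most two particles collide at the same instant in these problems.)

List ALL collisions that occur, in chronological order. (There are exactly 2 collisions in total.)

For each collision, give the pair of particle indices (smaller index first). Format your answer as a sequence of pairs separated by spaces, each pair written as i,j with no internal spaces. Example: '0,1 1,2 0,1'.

Collision at t=13/6: particles 0 and 1 swap velocities; positions: p0=19/3 p1=19/3 p2=21/2; velocities now: v0=-4 v1=2 v2=-3
Collision at t=3: particles 1 and 2 swap velocities; positions: p0=3 p1=8 p2=8; velocities now: v0=-4 v1=-3 v2=2

Answer: 0,1 1,2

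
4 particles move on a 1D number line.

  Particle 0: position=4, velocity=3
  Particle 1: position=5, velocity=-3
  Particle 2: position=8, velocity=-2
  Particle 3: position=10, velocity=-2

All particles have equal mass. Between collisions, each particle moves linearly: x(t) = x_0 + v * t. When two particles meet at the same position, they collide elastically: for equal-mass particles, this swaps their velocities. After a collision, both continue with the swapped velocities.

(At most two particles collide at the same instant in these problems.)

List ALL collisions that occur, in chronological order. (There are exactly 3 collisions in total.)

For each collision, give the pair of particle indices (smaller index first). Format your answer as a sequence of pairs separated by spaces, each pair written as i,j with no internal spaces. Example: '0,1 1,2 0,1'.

Answer: 0,1 1,2 2,3

Derivation:
Collision at t=1/6: particles 0 and 1 swap velocities; positions: p0=9/2 p1=9/2 p2=23/3 p3=29/3; velocities now: v0=-3 v1=3 v2=-2 v3=-2
Collision at t=4/5: particles 1 and 2 swap velocities; positions: p0=13/5 p1=32/5 p2=32/5 p3=42/5; velocities now: v0=-3 v1=-2 v2=3 v3=-2
Collision at t=6/5: particles 2 and 3 swap velocities; positions: p0=7/5 p1=28/5 p2=38/5 p3=38/5; velocities now: v0=-3 v1=-2 v2=-2 v3=3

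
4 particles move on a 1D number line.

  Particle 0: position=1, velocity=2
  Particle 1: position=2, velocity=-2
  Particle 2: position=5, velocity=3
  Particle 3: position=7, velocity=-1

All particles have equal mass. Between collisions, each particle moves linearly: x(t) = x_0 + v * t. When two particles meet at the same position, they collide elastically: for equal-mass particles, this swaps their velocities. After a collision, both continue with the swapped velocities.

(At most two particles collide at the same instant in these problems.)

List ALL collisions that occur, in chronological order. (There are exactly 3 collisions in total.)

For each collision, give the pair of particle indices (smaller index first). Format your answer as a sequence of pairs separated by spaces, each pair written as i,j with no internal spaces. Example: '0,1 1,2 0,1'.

Answer: 0,1 2,3 1,2

Derivation:
Collision at t=1/4: particles 0 and 1 swap velocities; positions: p0=3/2 p1=3/2 p2=23/4 p3=27/4; velocities now: v0=-2 v1=2 v2=3 v3=-1
Collision at t=1/2: particles 2 and 3 swap velocities; positions: p0=1 p1=2 p2=13/2 p3=13/2; velocities now: v0=-2 v1=2 v2=-1 v3=3
Collision at t=2: particles 1 and 2 swap velocities; positions: p0=-2 p1=5 p2=5 p3=11; velocities now: v0=-2 v1=-1 v2=2 v3=3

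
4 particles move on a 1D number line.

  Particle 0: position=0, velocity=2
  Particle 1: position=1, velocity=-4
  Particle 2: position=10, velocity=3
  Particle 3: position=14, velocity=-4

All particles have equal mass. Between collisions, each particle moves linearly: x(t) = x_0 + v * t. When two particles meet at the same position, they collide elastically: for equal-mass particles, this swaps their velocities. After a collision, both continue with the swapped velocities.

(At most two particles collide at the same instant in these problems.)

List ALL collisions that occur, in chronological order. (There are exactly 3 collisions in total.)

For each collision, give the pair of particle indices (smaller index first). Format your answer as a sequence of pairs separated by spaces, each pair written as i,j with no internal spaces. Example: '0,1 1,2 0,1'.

Answer: 0,1 2,3 1,2

Derivation:
Collision at t=1/6: particles 0 and 1 swap velocities; positions: p0=1/3 p1=1/3 p2=21/2 p3=40/3; velocities now: v0=-4 v1=2 v2=3 v3=-4
Collision at t=4/7: particles 2 and 3 swap velocities; positions: p0=-9/7 p1=8/7 p2=82/7 p3=82/7; velocities now: v0=-4 v1=2 v2=-4 v3=3
Collision at t=7/3: particles 1 and 2 swap velocities; positions: p0=-25/3 p1=14/3 p2=14/3 p3=17; velocities now: v0=-4 v1=-4 v2=2 v3=3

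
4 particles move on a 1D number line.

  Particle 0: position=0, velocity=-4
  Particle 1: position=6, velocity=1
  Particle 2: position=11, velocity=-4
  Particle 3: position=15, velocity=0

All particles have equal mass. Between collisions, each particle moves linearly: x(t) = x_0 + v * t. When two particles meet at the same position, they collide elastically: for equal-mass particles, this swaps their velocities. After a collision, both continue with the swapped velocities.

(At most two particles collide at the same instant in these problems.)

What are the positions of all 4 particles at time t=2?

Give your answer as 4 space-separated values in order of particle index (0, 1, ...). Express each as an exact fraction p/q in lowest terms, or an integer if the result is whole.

Collision at t=1: particles 1 and 2 swap velocities; positions: p0=-4 p1=7 p2=7 p3=15; velocities now: v0=-4 v1=-4 v2=1 v3=0
Advance to t=2 (no further collisions before then); velocities: v0=-4 v1=-4 v2=1 v3=0; positions = -8 3 8 15

Answer: -8 3 8 15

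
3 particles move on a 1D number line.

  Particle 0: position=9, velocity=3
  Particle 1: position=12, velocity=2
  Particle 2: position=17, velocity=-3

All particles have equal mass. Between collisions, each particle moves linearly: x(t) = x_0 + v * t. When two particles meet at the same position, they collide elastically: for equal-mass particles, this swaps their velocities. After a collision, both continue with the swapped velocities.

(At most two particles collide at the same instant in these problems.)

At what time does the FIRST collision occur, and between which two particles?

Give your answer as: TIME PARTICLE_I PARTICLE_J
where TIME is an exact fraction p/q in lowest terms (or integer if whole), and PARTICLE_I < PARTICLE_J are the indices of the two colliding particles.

Pair (0,1): pos 9,12 vel 3,2 -> gap=3, closing at 1/unit, collide at t=3
Pair (1,2): pos 12,17 vel 2,-3 -> gap=5, closing at 5/unit, collide at t=1
Earliest collision: t=1 between 1 and 2

Answer: 1 1 2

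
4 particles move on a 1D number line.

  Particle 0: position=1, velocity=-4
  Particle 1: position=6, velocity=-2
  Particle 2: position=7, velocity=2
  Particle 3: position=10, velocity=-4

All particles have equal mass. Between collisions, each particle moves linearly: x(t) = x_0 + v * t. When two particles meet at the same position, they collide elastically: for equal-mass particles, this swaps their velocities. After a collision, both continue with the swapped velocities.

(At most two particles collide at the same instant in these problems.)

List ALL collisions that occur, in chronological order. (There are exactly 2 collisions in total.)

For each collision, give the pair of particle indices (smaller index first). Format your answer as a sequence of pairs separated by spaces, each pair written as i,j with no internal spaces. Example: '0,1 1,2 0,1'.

Answer: 2,3 1,2

Derivation:
Collision at t=1/2: particles 2 and 3 swap velocities; positions: p0=-1 p1=5 p2=8 p3=8; velocities now: v0=-4 v1=-2 v2=-4 v3=2
Collision at t=2: particles 1 and 2 swap velocities; positions: p0=-7 p1=2 p2=2 p3=11; velocities now: v0=-4 v1=-4 v2=-2 v3=2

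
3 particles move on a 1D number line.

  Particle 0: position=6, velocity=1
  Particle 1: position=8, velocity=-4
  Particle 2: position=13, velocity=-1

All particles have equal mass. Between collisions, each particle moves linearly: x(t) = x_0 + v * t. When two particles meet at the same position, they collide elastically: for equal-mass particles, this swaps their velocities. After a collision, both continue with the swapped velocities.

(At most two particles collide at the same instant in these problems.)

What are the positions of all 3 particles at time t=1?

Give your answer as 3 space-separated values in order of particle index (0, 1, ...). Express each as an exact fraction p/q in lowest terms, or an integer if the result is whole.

Answer: 4 7 12

Derivation:
Collision at t=2/5: particles 0 and 1 swap velocities; positions: p0=32/5 p1=32/5 p2=63/5; velocities now: v0=-4 v1=1 v2=-1
Advance to t=1 (no further collisions before then); velocities: v0=-4 v1=1 v2=-1; positions = 4 7 12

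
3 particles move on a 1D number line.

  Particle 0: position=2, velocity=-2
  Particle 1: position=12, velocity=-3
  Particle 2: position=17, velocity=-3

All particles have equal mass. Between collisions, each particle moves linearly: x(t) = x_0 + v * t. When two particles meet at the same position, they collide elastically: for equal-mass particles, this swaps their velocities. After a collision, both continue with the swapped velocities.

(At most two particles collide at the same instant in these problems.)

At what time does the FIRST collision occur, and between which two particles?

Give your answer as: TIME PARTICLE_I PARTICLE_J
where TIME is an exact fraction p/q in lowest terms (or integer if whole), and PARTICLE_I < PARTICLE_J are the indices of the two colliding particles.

Answer: 10 0 1

Derivation:
Pair (0,1): pos 2,12 vel -2,-3 -> gap=10, closing at 1/unit, collide at t=10
Pair (1,2): pos 12,17 vel -3,-3 -> not approaching (rel speed 0 <= 0)
Earliest collision: t=10 between 0 and 1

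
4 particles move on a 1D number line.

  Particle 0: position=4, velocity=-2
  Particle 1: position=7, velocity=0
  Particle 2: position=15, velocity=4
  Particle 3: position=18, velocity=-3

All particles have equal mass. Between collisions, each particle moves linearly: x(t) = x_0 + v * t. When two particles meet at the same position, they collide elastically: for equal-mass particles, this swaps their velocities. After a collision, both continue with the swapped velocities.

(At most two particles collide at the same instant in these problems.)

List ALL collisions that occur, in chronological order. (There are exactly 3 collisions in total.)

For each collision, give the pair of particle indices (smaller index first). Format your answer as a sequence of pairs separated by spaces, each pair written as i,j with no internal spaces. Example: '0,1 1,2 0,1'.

Answer: 2,3 1,2 0,1

Derivation:
Collision at t=3/7: particles 2 and 3 swap velocities; positions: p0=22/7 p1=7 p2=117/7 p3=117/7; velocities now: v0=-2 v1=0 v2=-3 v3=4
Collision at t=11/3: particles 1 and 2 swap velocities; positions: p0=-10/3 p1=7 p2=7 p3=89/3; velocities now: v0=-2 v1=-3 v2=0 v3=4
Collision at t=14: particles 0 and 1 swap velocities; positions: p0=-24 p1=-24 p2=7 p3=71; velocities now: v0=-3 v1=-2 v2=0 v3=4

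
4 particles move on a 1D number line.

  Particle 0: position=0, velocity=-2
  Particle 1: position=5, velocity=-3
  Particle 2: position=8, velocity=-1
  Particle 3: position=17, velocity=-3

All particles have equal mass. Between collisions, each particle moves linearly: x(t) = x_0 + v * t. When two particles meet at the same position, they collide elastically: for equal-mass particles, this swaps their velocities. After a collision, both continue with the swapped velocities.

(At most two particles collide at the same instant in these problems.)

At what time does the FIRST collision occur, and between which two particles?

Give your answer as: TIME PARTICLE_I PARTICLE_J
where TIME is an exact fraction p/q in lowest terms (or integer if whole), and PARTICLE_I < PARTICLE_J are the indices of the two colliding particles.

Pair (0,1): pos 0,5 vel -2,-3 -> gap=5, closing at 1/unit, collide at t=5
Pair (1,2): pos 5,8 vel -3,-1 -> not approaching (rel speed -2 <= 0)
Pair (2,3): pos 8,17 vel -1,-3 -> gap=9, closing at 2/unit, collide at t=9/2
Earliest collision: t=9/2 between 2 and 3

Answer: 9/2 2 3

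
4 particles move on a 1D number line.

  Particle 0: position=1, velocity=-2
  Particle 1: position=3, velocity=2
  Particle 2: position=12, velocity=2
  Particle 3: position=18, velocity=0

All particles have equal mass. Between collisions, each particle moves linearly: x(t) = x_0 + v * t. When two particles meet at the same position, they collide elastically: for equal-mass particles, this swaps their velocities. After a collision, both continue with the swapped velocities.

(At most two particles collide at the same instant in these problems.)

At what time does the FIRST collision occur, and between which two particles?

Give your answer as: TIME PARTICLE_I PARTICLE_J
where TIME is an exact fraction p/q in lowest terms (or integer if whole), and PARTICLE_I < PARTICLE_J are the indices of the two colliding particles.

Answer: 3 2 3

Derivation:
Pair (0,1): pos 1,3 vel -2,2 -> not approaching (rel speed -4 <= 0)
Pair (1,2): pos 3,12 vel 2,2 -> not approaching (rel speed 0 <= 0)
Pair (2,3): pos 12,18 vel 2,0 -> gap=6, closing at 2/unit, collide at t=3
Earliest collision: t=3 between 2 and 3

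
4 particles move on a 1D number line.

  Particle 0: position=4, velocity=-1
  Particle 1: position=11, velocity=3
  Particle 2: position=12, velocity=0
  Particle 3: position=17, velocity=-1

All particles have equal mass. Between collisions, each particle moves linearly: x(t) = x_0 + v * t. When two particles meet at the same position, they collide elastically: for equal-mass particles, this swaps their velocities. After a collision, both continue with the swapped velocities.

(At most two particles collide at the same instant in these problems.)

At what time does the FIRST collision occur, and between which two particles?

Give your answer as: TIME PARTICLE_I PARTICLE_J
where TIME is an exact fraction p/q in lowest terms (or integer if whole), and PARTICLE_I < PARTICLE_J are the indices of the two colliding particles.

Pair (0,1): pos 4,11 vel -1,3 -> not approaching (rel speed -4 <= 0)
Pair (1,2): pos 11,12 vel 3,0 -> gap=1, closing at 3/unit, collide at t=1/3
Pair (2,3): pos 12,17 vel 0,-1 -> gap=5, closing at 1/unit, collide at t=5
Earliest collision: t=1/3 between 1 and 2

Answer: 1/3 1 2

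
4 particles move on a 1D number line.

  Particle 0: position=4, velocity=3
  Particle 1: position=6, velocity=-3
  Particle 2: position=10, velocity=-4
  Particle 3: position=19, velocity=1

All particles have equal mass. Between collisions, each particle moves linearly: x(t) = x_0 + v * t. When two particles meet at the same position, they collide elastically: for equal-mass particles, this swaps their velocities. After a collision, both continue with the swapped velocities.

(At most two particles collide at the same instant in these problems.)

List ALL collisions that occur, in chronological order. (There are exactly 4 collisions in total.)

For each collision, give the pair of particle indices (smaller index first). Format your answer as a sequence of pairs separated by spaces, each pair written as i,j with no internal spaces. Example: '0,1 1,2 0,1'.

Collision at t=1/3: particles 0 and 1 swap velocities; positions: p0=5 p1=5 p2=26/3 p3=58/3; velocities now: v0=-3 v1=3 v2=-4 v3=1
Collision at t=6/7: particles 1 and 2 swap velocities; positions: p0=24/7 p1=46/7 p2=46/7 p3=139/7; velocities now: v0=-3 v1=-4 v2=3 v3=1
Collision at t=4: particles 0 and 1 swap velocities; positions: p0=-6 p1=-6 p2=16 p3=23; velocities now: v0=-4 v1=-3 v2=3 v3=1
Collision at t=15/2: particles 2 and 3 swap velocities; positions: p0=-20 p1=-33/2 p2=53/2 p3=53/2; velocities now: v0=-4 v1=-3 v2=1 v3=3

Answer: 0,1 1,2 0,1 2,3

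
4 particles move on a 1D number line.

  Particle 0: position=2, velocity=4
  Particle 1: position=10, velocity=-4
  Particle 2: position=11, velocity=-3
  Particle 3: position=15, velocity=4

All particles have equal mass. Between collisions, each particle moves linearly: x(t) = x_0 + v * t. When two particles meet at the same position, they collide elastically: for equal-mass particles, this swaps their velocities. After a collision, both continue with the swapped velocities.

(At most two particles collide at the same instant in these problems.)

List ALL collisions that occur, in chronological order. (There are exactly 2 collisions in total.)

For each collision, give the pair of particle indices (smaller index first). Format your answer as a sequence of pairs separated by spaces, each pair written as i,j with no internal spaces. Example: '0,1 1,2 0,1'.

Answer: 0,1 1,2

Derivation:
Collision at t=1: particles 0 and 1 swap velocities; positions: p0=6 p1=6 p2=8 p3=19; velocities now: v0=-4 v1=4 v2=-3 v3=4
Collision at t=9/7: particles 1 and 2 swap velocities; positions: p0=34/7 p1=50/7 p2=50/7 p3=141/7; velocities now: v0=-4 v1=-3 v2=4 v3=4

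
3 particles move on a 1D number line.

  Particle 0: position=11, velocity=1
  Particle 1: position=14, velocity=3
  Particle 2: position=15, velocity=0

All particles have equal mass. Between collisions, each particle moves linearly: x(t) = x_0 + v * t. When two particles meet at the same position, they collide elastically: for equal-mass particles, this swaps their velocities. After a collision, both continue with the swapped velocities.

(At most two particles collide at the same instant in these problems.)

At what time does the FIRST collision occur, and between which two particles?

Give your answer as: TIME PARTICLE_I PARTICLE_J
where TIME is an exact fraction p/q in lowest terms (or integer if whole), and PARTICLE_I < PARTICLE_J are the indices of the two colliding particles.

Answer: 1/3 1 2

Derivation:
Pair (0,1): pos 11,14 vel 1,3 -> not approaching (rel speed -2 <= 0)
Pair (1,2): pos 14,15 vel 3,0 -> gap=1, closing at 3/unit, collide at t=1/3
Earliest collision: t=1/3 between 1 and 2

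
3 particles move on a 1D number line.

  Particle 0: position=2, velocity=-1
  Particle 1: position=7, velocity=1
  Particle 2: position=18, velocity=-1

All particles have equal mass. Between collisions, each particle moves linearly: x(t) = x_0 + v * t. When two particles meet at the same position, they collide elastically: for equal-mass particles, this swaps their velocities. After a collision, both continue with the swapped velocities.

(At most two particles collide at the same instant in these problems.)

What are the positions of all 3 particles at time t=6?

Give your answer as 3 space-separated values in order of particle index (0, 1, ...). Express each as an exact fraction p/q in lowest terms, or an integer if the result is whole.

Answer: -4 12 13

Derivation:
Collision at t=11/2: particles 1 and 2 swap velocities; positions: p0=-7/2 p1=25/2 p2=25/2; velocities now: v0=-1 v1=-1 v2=1
Advance to t=6 (no further collisions before then); velocities: v0=-1 v1=-1 v2=1; positions = -4 12 13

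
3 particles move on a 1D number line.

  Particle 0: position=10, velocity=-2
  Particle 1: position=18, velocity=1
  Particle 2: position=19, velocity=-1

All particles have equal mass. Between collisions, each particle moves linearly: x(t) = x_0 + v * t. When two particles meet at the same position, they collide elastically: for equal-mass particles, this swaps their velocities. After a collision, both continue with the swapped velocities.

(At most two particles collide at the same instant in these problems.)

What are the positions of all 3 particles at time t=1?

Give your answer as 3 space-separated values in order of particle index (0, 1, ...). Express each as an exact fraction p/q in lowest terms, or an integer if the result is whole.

Answer: 8 18 19

Derivation:
Collision at t=1/2: particles 1 and 2 swap velocities; positions: p0=9 p1=37/2 p2=37/2; velocities now: v0=-2 v1=-1 v2=1
Advance to t=1 (no further collisions before then); velocities: v0=-2 v1=-1 v2=1; positions = 8 18 19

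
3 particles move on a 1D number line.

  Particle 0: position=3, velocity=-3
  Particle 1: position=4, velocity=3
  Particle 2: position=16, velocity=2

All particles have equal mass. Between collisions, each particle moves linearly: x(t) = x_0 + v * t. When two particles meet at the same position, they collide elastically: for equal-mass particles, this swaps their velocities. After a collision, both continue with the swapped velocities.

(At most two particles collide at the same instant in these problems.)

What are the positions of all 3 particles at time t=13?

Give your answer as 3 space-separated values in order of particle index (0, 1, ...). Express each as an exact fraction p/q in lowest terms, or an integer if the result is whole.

Collision at t=12: particles 1 and 2 swap velocities; positions: p0=-33 p1=40 p2=40; velocities now: v0=-3 v1=2 v2=3
Advance to t=13 (no further collisions before then); velocities: v0=-3 v1=2 v2=3; positions = -36 42 43

Answer: -36 42 43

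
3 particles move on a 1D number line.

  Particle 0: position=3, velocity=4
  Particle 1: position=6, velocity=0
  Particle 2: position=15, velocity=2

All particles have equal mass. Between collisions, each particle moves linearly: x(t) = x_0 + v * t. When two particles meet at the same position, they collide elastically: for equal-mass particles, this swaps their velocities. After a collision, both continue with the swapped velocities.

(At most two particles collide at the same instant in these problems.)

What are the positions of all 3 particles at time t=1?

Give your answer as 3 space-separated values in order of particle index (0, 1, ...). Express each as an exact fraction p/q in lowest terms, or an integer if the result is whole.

Answer: 6 7 17

Derivation:
Collision at t=3/4: particles 0 and 1 swap velocities; positions: p0=6 p1=6 p2=33/2; velocities now: v0=0 v1=4 v2=2
Advance to t=1 (no further collisions before then); velocities: v0=0 v1=4 v2=2; positions = 6 7 17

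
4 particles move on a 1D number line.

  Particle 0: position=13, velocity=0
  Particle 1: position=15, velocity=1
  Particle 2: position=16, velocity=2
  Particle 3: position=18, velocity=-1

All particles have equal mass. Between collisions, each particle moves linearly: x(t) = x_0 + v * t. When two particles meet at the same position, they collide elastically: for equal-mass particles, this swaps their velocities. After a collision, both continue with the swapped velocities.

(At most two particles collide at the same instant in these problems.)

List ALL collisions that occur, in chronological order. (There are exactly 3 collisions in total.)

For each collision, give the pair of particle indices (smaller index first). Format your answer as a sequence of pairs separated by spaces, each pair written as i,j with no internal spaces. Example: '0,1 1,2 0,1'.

Collision at t=2/3: particles 2 and 3 swap velocities; positions: p0=13 p1=47/3 p2=52/3 p3=52/3; velocities now: v0=0 v1=1 v2=-1 v3=2
Collision at t=3/2: particles 1 and 2 swap velocities; positions: p0=13 p1=33/2 p2=33/2 p3=19; velocities now: v0=0 v1=-1 v2=1 v3=2
Collision at t=5: particles 0 and 1 swap velocities; positions: p0=13 p1=13 p2=20 p3=26; velocities now: v0=-1 v1=0 v2=1 v3=2

Answer: 2,3 1,2 0,1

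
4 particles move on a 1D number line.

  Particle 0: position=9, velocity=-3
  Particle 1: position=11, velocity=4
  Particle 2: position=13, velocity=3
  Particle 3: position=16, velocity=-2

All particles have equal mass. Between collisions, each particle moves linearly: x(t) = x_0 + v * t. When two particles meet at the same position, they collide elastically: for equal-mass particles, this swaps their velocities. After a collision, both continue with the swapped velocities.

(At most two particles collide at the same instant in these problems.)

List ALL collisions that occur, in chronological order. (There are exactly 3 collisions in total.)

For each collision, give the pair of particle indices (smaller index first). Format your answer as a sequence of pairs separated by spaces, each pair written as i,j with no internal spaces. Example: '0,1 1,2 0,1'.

Collision at t=3/5: particles 2 and 3 swap velocities; positions: p0=36/5 p1=67/5 p2=74/5 p3=74/5; velocities now: v0=-3 v1=4 v2=-2 v3=3
Collision at t=5/6: particles 1 and 2 swap velocities; positions: p0=13/2 p1=43/3 p2=43/3 p3=31/2; velocities now: v0=-3 v1=-2 v2=4 v3=3
Collision at t=2: particles 2 and 3 swap velocities; positions: p0=3 p1=12 p2=19 p3=19; velocities now: v0=-3 v1=-2 v2=3 v3=4

Answer: 2,3 1,2 2,3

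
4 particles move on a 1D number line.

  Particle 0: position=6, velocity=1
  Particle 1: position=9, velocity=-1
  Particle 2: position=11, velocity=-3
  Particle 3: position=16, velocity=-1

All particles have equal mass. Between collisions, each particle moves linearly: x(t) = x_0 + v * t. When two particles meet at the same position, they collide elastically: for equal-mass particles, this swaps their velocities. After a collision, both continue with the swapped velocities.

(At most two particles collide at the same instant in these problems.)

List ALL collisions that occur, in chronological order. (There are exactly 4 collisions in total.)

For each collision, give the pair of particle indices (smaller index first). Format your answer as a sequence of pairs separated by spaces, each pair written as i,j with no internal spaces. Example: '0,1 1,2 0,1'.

Collision at t=1: particles 1 and 2 swap velocities; positions: p0=7 p1=8 p2=8 p3=15; velocities now: v0=1 v1=-3 v2=-1 v3=-1
Collision at t=5/4: particles 0 and 1 swap velocities; positions: p0=29/4 p1=29/4 p2=31/4 p3=59/4; velocities now: v0=-3 v1=1 v2=-1 v3=-1
Collision at t=3/2: particles 1 and 2 swap velocities; positions: p0=13/2 p1=15/2 p2=15/2 p3=29/2; velocities now: v0=-3 v1=-1 v2=1 v3=-1
Collision at t=5: particles 2 and 3 swap velocities; positions: p0=-4 p1=4 p2=11 p3=11; velocities now: v0=-3 v1=-1 v2=-1 v3=1

Answer: 1,2 0,1 1,2 2,3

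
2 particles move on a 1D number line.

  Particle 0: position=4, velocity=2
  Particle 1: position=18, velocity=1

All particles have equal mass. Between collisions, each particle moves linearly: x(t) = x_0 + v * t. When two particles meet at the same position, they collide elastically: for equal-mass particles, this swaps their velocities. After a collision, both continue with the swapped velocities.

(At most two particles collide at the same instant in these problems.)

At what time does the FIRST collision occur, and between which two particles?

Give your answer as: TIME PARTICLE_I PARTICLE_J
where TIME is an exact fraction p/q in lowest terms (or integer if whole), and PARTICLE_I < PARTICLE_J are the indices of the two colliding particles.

Pair (0,1): pos 4,18 vel 2,1 -> gap=14, closing at 1/unit, collide at t=14
Earliest collision: t=14 between 0 and 1

Answer: 14 0 1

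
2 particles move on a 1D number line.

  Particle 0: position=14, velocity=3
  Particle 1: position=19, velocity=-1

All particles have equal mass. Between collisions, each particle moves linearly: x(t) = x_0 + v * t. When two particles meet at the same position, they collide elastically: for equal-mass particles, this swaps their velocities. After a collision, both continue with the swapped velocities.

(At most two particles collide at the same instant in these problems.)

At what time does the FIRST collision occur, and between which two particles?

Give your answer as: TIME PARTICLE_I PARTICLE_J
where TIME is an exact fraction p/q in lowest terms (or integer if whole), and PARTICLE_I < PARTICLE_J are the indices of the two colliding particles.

Answer: 5/4 0 1

Derivation:
Pair (0,1): pos 14,19 vel 3,-1 -> gap=5, closing at 4/unit, collide at t=5/4
Earliest collision: t=5/4 between 0 and 1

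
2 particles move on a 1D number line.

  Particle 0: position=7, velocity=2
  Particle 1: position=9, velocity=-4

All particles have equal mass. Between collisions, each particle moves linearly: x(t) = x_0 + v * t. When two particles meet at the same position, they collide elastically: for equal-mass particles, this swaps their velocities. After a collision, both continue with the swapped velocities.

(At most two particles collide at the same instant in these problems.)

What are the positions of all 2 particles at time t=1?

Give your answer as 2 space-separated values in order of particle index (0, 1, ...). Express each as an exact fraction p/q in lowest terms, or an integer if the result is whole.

Answer: 5 9

Derivation:
Collision at t=1/3: particles 0 and 1 swap velocities; positions: p0=23/3 p1=23/3; velocities now: v0=-4 v1=2
Advance to t=1 (no further collisions before then); velocities: v0=-4 v1=2; positions = 5 9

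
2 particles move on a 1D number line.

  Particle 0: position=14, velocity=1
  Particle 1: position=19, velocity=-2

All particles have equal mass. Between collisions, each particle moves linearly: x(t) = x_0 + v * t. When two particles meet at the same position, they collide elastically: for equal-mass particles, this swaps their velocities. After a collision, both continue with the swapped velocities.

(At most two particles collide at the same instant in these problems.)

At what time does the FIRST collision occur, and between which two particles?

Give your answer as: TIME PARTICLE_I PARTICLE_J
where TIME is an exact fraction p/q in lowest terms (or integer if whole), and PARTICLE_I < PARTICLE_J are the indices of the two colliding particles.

Pair (0,1): pos 14,19 vel 1,-2 -> gap=5, closing at 3/unit, collide at t=5/3
Earliest collision: t=5/3 between 0 and 1

Answer: 5/3 0 1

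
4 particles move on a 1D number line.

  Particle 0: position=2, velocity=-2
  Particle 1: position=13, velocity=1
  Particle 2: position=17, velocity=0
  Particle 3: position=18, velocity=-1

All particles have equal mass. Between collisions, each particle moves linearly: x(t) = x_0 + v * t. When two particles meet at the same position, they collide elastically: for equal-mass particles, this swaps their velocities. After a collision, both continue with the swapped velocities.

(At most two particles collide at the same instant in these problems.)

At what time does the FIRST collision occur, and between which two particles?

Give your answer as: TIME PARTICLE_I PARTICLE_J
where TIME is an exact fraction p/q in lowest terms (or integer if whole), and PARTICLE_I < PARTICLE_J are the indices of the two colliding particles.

Pair (0,1): pos 2,13 vel -2,1 -> not approaching (rel speed -3 <= 0)
Pair (1,2): pos 13,17 vel 1,0 -> gap=4, closing at 1/unit, collide at t=4
Pair (2,3): pos 17,18 vel 0,-1 -> gap=1, closing at 1/unit, collide at t=1
Earliest collision: t=1 between 2 and 3

Answer: 1 2 3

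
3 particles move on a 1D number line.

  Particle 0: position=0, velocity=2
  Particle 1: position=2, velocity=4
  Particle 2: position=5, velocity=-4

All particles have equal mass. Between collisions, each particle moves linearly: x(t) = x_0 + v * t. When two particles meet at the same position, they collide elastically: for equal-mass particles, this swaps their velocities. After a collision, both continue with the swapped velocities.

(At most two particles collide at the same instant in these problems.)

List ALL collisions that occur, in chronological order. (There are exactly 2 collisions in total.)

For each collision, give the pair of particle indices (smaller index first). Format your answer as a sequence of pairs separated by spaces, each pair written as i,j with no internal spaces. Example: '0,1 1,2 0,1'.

Answer: 1,2 0,1

Derivation:
Collision at t=3/8: particles 1 and 2 swap velocities; positions: p0=3/4 p1=7/2 p2=7/2; velocities now: v0=2 v1=-4 v2=4
Collision at t=5/6: particles 0 and 1 swap velocities; positions: p0=5/3 p1=5/3 p2=16/3; velocities now: v0=-4 v1=2 v2=4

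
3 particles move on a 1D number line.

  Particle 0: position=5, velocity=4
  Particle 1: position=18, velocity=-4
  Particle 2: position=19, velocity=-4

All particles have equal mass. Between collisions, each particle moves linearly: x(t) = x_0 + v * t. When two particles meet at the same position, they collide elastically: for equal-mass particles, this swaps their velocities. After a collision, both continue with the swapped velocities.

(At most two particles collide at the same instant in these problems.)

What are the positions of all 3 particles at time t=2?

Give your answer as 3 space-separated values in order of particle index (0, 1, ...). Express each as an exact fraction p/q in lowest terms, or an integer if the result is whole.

Answer: 10 11 13

Derivation:
Collision at t=13/8: particles 0 and 1 swap velocities; positions: p0=23/2 p1=23/2 p2=25/2; velocities now: v0=-4 v1=4 v2=-4
Collision at t=7/4: particles 1 and 2 swap velocities; positions: p0=11 p1=12 p2=12; velocities now: v0=-4 v1=-4 v2=4
Advance to t=2 (no further collisions before then); velocities: v0=-4 v1=-4 v2=4; positions = 10 11 13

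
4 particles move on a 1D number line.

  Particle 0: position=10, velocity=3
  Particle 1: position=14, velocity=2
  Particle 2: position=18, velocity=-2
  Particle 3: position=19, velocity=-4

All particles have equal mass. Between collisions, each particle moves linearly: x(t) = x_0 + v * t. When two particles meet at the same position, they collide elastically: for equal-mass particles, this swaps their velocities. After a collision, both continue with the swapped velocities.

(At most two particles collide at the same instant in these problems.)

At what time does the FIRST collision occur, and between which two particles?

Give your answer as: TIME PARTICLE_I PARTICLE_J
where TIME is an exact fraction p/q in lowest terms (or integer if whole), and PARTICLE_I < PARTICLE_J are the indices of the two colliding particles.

Pair (0,1): pos 10,14 vel 3,2 -> gap=4, closing at 1/unit, collide at t=4
Pair (1,2): pos 14,18 vel 2,-2 -> gap=4, closing at 4/unit, collide at t=1
Pair (2,3): pos 18,19 vel -2,-4 -> gap=1, closing at 2/unit, collide at t=1/2
Earliest collision: t=1/2 between 2 and 3

Answer: 1/2 2 3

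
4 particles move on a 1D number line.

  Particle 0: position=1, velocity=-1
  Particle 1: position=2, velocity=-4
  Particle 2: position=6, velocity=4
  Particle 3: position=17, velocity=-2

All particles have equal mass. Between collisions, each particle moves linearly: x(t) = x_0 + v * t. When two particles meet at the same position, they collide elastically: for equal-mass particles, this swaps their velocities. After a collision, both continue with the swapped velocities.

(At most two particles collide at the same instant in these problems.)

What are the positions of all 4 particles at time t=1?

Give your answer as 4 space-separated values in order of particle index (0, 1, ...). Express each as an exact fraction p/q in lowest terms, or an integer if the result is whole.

Answer: -2 0 10 15

Derivation:
Collision at t=1/3: particles 0 and 1 swap velocities; positions: p0=2/3 p1=2/3 p2=22/3 p3=49/3; velocities now: v0=-4 v1=-1 v2=4 v3=-2
Advance to t=1 (no further collisions before then); velocities: v0=-4 v1=-1 v2=4 v3=-2; positions = -2 0 10 15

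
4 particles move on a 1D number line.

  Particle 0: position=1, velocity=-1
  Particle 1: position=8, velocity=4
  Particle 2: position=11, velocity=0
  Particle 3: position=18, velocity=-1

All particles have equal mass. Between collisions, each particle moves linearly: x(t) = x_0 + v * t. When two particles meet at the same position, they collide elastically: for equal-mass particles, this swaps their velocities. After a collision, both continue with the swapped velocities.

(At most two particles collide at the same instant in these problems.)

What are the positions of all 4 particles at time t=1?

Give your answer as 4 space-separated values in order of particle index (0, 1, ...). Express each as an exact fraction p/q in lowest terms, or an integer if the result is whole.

Collision at t=3/4: particles 1 and 2 swap velocities; positions: p0=1/4 p1=11 p2=11 p3=69/4; velocities now: v0=-1 v1=0 v2=4 v3=-1
Advance to t=1 (no further collisions before then); velocities: v0=-1 v1=0 v2=4 v3=-1; positions = 0 11 12 17

Answer: 0 11 12 17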